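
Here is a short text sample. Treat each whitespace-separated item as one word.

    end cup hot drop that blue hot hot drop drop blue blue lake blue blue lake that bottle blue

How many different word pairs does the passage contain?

15

19 tokens → 18 bigram windows in total.
Repeated bigrams (each contributes count−1 duplicates):
  blue blue: 2
  blue lake: 2
  hot drop: 2
3 duplicate windows → 18 − 3 = 15 distinct.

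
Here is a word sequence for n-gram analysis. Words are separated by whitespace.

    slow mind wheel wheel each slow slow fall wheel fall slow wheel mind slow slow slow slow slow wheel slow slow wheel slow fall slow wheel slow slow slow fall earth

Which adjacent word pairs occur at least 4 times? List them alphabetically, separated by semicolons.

Bigram counts meeting the condition (at least 4 times):
  slow slow: 8
  slow wheel: 4

slow slow; slow wheel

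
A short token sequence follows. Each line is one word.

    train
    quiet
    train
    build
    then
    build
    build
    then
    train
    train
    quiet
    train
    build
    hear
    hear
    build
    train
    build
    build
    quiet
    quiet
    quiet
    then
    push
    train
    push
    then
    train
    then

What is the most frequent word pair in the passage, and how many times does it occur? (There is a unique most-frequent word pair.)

Bigram frequencies (highest first):
  train build: 3
  train quiet: 2
  quiet train: 2
  build then: 2
  build build: 2
  then train: 2
  … (14 more, each ≤ 2)

"train build", 3 times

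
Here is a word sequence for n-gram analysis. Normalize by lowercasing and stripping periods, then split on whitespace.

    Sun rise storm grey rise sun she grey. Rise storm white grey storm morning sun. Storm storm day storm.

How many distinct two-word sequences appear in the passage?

16

19 tokens → 18 bigram windows in total.
Repeated bigrams (each contributes count−1 duplicates):
  grey rise: 2
  rise storm: 2
2 duplicate windows → 18 − 2 = 16 distinct.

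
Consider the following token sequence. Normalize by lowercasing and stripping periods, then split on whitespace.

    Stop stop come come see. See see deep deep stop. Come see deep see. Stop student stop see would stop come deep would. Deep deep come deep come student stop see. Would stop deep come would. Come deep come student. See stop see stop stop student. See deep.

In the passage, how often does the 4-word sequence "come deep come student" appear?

Scanning the 45 overlapping 4-gram windows for "come deep come student":
  position 26–29: come deep come student
  position 37–40: come deep come student

2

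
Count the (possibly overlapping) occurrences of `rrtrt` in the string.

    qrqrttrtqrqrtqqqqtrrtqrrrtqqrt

0

Sliding a length-5 window over the 30 characters (26 positions):
  (no match at any position)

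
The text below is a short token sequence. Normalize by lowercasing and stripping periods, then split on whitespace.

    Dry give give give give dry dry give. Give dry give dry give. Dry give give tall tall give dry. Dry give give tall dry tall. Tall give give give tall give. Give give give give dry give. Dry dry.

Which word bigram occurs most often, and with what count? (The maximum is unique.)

Bigram frequencies (highest first):
  give give: 12
  dry give: 7
  give dry: 7
  dry dry: 3
  give tall: 3
  tall give: 3
  … (3 more, each ≤ 2)

"give give", 12 times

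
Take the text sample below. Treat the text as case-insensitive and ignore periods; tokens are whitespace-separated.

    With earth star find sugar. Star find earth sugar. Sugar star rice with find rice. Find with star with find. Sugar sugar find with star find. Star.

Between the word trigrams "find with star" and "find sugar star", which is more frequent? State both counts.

"find with star" (2 vs 1)

"find with star": 2 occurrences
"find sugar star": 1 occurrence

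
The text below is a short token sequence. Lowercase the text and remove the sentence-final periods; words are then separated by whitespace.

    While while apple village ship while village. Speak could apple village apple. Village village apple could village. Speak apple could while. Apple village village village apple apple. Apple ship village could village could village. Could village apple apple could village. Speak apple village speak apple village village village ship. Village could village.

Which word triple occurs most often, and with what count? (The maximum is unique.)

"village could village", 4 times

Trigram frequencies (highest first):
  village could village: 4
  apple village village: 3
  village speak apple: 3
  while apple village: 2
  village village apple: 2
  apple could village: 2
  … (28 more, each ≤ 2)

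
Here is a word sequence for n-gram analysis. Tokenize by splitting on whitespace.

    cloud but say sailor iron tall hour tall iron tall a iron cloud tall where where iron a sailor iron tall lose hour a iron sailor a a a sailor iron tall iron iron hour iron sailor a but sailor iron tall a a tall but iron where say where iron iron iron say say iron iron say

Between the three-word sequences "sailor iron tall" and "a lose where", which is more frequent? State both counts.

"sailor iron tall": 4 occurrences
"a lose where": 0 occurrences

"sailor iron tall" (4 vs 0)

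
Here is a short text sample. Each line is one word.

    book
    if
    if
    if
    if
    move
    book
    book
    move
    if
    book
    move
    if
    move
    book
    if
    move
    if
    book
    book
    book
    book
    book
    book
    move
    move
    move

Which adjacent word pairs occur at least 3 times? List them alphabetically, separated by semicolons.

Bigram counts meeting the condition (at least 3 times):
  book book: 6
  book move: 3
  if if: 3
  if move: 3
  move if: 3

book book; book move; if if; if move; move if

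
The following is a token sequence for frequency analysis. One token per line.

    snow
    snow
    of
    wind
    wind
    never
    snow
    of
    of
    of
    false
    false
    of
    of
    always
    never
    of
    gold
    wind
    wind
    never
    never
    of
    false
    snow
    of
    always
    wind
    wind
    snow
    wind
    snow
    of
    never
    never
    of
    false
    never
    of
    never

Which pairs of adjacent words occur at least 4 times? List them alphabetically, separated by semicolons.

Bigram counts meeting the condition (at least 4 times):
  never of: 4
  snow of: 4

never of; snow of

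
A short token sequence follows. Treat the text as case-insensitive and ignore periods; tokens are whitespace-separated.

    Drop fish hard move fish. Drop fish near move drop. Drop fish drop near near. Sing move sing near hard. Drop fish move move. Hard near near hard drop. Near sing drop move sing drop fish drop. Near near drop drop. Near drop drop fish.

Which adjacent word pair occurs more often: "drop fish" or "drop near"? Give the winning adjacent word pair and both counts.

"drop fish" (6 vs 4)

"drop fish": 6 occurrences
"drop near": 4 occurrences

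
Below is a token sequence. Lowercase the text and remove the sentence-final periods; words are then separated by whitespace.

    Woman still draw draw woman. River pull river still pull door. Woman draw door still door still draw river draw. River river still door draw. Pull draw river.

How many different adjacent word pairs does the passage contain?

21

28 tokens → 27 bigram windows in total.
Repeated bigrams (each contributes count−1 duplicates):
  draw river: 3
  door still: 2
  river still: 2
  still door: 2
  still draw: 2
6 duplicate windows → 27 − 6 = 21 distinct.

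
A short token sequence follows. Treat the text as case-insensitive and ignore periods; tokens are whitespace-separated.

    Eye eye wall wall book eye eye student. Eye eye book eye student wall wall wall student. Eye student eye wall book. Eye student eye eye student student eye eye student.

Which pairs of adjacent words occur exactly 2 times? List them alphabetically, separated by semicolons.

Bigram counts meeting the condition (exactly 2 times):
  eye wall: 2
  wall book: 2

eye wall; wall book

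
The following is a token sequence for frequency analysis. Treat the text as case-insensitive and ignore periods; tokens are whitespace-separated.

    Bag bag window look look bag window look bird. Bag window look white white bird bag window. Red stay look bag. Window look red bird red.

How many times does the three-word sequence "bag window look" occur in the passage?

4

Scanning the 24 overlapping trigram windows for "bag window look":
  position 2–4: bag window look
  position 6–8: bag window look
  position 10–12: bag window look
  position 21–23: bag window look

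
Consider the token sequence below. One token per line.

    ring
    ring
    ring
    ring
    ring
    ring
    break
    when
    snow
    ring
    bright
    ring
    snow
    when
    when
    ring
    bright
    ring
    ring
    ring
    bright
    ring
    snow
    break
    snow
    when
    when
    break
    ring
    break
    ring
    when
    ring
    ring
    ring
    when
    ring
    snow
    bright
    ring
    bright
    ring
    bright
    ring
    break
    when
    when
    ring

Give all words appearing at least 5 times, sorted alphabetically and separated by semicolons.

Unigram counts meeting the condition (at least 5 times):
  break: 5
  bright: 6
  ring: 23
  snow: 5
  when: 9

break; bright; ring; snow; when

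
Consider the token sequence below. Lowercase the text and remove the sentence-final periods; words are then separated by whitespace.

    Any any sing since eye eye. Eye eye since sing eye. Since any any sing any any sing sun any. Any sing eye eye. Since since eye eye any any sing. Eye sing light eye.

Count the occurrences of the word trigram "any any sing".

5

Scanning the 33 overlapping trigram windows for "any any sing":
  position 1–3: any any sing
  position 13–15: any any sing
  position 16–18: any any sing
  position 20–22: any any sing
  position 29–31: any any sing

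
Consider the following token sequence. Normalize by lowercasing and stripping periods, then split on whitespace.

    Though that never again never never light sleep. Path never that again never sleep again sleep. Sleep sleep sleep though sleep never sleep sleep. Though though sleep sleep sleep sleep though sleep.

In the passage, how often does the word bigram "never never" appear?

Scanning the 31 overlapping bigram windows for "never never":
  position 5–6: never never

1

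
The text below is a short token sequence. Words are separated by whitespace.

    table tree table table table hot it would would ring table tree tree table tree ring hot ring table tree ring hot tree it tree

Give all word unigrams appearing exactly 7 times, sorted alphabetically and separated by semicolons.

table; tree

Unigram counts meeting the condition (exactly 7 times):
  table: 7
  tree: 7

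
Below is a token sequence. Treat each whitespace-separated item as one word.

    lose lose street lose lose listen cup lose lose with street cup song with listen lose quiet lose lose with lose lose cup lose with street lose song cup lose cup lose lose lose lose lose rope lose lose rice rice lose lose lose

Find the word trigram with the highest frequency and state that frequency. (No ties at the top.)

"lose lose lose", 4 times

Trigram frequencies (highest first):
  lose lose lose: 4
  cup lose lose: 2
  lose lose with: 2
  lose with street: 2
  lose cup lose: 2
  lose lose street: 1
  … (29 more, each ≤ 1)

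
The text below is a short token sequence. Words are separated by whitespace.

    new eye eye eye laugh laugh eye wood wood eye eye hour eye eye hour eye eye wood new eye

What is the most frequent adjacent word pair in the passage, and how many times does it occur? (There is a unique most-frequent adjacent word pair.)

"eye eye", 5 times

Bigram frequencies (highest first):
  eye eye: 5
  new eye: 2
  eye wood: 2
  eye hour: 2
  hour eye: 2
  eye laugh: 1
  … (5 more, each ≤ 1)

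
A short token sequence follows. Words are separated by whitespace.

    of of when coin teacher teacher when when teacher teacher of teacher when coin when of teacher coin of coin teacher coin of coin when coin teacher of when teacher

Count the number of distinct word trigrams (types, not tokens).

30 tokens → 28 trigram windows in total.
Repeated trigrams (each contributes count−1 duplicates):
  coin of coin: 2
  teacher coin of: 2
  when coin teacher: 2
3 duplicate windows → 28 − 3 = 25 distinct.

25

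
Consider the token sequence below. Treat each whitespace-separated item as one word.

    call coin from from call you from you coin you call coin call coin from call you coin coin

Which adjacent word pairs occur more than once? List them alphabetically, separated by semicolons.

call coin; call you; coin from; from call; you coin

Bigram counts meeting the condition (more than once):
  call coin: 3
  call you: 2
  coin from: 2
  from call: 2
  you coin: 2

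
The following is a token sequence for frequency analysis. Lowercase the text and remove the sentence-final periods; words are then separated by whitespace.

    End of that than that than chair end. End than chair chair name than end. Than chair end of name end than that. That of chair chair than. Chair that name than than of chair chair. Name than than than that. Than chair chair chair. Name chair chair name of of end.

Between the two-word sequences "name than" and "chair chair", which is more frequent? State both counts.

"name than": 3 occurrences
"chair chair": 6 occurrences

"chair chair" (6 vs 3)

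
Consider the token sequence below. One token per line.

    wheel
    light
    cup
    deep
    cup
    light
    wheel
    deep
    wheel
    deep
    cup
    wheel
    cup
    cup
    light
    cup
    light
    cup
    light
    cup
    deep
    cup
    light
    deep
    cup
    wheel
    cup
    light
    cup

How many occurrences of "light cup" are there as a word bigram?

Scanning the 28 overlapping bigram windows for "light cup":
  position 2–3: light cup
  position 15–16: light cup
  position 17–18: light cup
  position 19–20: light cup
  position 28–29: light cup

5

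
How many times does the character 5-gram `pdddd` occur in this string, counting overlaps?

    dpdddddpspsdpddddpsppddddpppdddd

4

Sliding a length-5 window over the 32 characters (28 positions):
  position 2–6: pdddd
  position 13–17: pdddd
  position 21–25: pdddd
  position 28–32: pdddd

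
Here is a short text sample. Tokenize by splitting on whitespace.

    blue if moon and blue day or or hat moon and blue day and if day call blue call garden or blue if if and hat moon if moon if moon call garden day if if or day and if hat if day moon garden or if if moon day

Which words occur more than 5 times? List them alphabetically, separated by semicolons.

day; if; moon

Unigram counts meeting the condition (more than 5 times):
  day: 7
  if: 12
  moon: 7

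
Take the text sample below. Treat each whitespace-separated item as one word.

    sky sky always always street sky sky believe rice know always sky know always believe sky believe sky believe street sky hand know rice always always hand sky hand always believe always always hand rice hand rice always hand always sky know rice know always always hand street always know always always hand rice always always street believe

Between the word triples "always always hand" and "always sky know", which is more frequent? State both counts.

"always always hand" (4 vs 2)

"always always hand": 4 occurrences
"always sky know": 2 occurrences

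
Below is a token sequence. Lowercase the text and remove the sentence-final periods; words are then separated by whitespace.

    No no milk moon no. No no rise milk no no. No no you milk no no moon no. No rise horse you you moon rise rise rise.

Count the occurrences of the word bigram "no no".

Scanning the 27 overlapping bigram windows for "no no":
  position 1–2: no no
  position 5–6: no no
  position 6–7: no no
  position 10–11: no no
  position 11–12: no no
  position 12–13: no no
  position 16–17: no no
  position 19–20: no no

8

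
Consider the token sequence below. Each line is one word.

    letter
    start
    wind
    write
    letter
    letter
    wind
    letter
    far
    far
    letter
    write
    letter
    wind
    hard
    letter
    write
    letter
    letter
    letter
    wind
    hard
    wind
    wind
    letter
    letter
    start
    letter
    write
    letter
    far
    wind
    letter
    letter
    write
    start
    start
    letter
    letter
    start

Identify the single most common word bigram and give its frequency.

Bigram frequencies (highest first):
  letter letter: 6
  write letter: 4
  letter write: 4
  letter start: 3
  letter wind: 3
  wind letter: 3
  … (13 more, each ≤ 2)

"letter letter", 6 times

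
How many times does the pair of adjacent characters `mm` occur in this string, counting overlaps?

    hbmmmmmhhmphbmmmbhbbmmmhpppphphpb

Sliding a length-2 window over the 33 characters (32 positions):
  position 3–4: mm
  position 4–5: mm
  position 5–6: mm
  position 6–7: mm
  position 14–15: mm
  position 15–16: mm
  position 21–22: mm
  position 22–23: mm

8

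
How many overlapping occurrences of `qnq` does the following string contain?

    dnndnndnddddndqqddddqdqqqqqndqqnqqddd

1

Sliding a length-3 window over the 37 characters (35 positions):
  position 31–33: qnq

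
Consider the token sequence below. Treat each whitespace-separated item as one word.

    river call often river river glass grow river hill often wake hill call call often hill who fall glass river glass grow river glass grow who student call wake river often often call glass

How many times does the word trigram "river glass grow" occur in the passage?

Scanning the 32 overlapping trigram windows for "river glass grow":
  position 5–7: river glass grow
  position 20–22: river glass grow
  position 23–25: river glass grow

3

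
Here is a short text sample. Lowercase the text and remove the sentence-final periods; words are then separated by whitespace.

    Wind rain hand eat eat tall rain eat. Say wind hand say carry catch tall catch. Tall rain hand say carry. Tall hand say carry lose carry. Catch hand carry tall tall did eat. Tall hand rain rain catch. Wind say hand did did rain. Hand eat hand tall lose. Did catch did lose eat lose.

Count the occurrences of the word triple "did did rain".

Scanning the 54 overlapping trigram windows for "did did rain":
  position 43–45: did did rain

1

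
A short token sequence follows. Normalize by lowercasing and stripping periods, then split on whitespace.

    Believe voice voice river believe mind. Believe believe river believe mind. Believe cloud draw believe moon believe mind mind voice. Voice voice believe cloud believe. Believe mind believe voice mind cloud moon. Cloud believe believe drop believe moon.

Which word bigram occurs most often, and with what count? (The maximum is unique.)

Bigram frequencies (highest first):
  believe mind: 4
  voice voice: 3
  mind believe: 3
  believe believe: 3
  believe voice: 2
  river believe: 2
  … (17 more, each ≤ 2)

"believe mind", 4 times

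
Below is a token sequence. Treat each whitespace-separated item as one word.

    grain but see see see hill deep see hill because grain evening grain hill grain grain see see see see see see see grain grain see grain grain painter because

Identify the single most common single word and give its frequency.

Unigram frequencies (highest first):
  see: 12
  grain: 9
  hill: 3
  because: 2
  but: 1
  deep: 1
  … (2 more, each ≤ 1)

"see", 12 times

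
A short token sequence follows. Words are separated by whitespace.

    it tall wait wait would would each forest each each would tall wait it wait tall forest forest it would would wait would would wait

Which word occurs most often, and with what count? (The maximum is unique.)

Unigram frequencies (highest first):
  would: 7
  wait: 6
  it: 3
  tall: 3
  each: 3
  forest: 3

"would", 7 times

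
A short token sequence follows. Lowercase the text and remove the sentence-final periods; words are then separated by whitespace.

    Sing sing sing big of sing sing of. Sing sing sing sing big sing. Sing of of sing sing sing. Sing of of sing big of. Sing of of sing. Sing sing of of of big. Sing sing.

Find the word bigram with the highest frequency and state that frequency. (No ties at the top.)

Bigram frequencies (highest first):
  sing sing: 13
  of sing: 6
  sing of: 5
  of of: 5
  sing big: 3
  big of: 2
  … (2 more, each ≤ 2)

"sing sing", 13 times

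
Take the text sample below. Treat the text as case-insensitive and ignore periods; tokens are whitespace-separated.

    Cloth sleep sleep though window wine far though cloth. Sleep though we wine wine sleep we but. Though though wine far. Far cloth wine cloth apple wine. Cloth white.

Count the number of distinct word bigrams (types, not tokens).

29 tokens → 28 bigram windows in total.
Repeated bigrams (each contributes count−1 duplicates):
  cloth sleep: 2
  sleep though: 2
  wine cloth: 2
  wine far: 2
4 duplicate windows → 28 − 4 = 24 distinct.

24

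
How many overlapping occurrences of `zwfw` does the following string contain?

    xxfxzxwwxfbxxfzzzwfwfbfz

Sliding a length-4 window over the 24 characters (21 positions):
  position 17–20: zwfw

1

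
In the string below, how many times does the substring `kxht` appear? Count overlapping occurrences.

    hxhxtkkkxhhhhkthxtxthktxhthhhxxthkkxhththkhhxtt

Sliding a length-4 window over the 47 characters (44 positions):
  position 35–38: kxht

1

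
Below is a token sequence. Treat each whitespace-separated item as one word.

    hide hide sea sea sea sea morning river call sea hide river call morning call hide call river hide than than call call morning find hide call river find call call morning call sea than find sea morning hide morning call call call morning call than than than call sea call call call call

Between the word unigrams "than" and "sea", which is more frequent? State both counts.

"than": 6 occurrences
"sea": 8 occurrences

"sea" (8 vs 6)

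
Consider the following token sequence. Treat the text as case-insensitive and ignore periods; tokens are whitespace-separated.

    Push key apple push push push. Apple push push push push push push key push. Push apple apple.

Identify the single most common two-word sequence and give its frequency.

"push push", 8 times

Bigram frequencies (highest first):
  push push: 8
  push key: 2
  apple push: 2
  push apple: 2
  key apple: 1
  key push: 1
  … (1 more, each ≤ 1)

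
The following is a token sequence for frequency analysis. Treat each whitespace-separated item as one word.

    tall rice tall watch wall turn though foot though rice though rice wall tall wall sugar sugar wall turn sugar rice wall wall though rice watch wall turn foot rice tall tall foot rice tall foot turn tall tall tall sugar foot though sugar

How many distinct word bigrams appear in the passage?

44 tokens → 43 bigram windows in total.
Repeated bigrams (each contributes count−1 duplicates):
  rice tall: 3
  tall tall: 3
  though rice: 3
  wall turn: 3
  foot rice: 2
  foot though: 2
  rice wall: 2
  tall foot: 2
  … (1 more repeated)
13 duplicate windows → 43 − 13 = 30 distinct.

30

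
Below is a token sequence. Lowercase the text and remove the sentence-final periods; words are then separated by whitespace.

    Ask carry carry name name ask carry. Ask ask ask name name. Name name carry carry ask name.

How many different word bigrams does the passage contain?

18 tokens → 17 bigram windows in total.
Repeated bigrams (each contributes count−1 duplicates):
  name name: 4
  ask ask: 2
  ask carry: 2
  ask name: 2
  carry ask: 2
  carry carry: 2
8 duplicate windows → 17 − 8 = 9 distinct.

9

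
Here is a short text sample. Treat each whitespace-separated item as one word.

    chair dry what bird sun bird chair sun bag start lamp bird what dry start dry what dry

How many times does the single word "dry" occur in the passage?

Scanning the 18 tokens for "dry":
  position 2: dry
  position 14: dry
  position 16: dry
  position 18: dry

4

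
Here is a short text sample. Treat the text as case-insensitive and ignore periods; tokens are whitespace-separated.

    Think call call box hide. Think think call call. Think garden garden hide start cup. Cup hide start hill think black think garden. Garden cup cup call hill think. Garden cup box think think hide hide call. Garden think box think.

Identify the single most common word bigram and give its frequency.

Bigram frequencies (highest first):
  think garden: 3
  think call: 2
  call call: 2
  think think: 2
  garden garden: 2
  hide start: 2
  … (23 more, each ≤ 2)

"think garden", 3 times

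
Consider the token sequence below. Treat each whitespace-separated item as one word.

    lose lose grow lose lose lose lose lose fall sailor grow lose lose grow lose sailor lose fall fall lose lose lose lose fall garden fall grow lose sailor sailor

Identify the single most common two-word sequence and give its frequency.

Bigram frequencies (highest first):
  lose lose: 9
  grow lose: 4
  lose fall: 3
  lose grow: 2
  lose sailor: 2
  fall sailor: 1
  … (8 more, each ≤ 1)

"lose lose", 9 times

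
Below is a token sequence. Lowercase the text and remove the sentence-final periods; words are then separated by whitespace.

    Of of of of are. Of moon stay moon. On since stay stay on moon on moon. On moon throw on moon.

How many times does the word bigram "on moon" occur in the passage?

Scanning the 21 overlapping bigram windows for "on moon":
  position 14–15: on moon
  position 16–17: on moon
  position 18–19: on moon
  position 21–22: on moon

4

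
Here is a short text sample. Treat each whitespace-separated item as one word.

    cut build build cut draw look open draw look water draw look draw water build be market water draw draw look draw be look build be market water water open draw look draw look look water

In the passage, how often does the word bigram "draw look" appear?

Scanning the 35 overlapping bigram windows for "draw look":
  position 5–6: draw look
  position 8–9: draw look
  position 11–12: draw look
  position 20–21: draw look
  position 31–32: draw look
  position 33–34: draw look

6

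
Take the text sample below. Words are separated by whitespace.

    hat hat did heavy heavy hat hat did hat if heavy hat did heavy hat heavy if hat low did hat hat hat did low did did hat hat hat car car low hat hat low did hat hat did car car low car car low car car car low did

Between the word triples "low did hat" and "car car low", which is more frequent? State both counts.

"low did hat": 2 occurrences
"car car low": 4 occurrences

"car car low" (4 vs 2)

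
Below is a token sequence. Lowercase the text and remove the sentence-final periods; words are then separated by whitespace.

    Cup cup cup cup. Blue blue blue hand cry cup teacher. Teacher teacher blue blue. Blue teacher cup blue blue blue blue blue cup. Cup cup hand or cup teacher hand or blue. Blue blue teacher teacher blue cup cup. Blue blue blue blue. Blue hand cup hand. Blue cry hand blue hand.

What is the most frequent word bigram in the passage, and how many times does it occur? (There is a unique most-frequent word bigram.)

Bigram frequencies (highest first):
  blue blue: 14
  cup cup: 6
  cup blue: 3
  blue hand: 3
  teacher teacher: 3
  cup teacher: 2
  … (15 more, each ≤ 2)

"blue blue", 14 times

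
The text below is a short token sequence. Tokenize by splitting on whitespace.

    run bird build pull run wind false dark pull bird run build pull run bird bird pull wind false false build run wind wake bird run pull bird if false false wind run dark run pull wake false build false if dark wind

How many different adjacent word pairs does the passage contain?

32

43 tokens → 42 bigram windows in total.
Repeated bigrams (each contributes count−1 duplicates):
  bird run: 2
  build pull: 2
  false build: 2
  false false: 2
  pull bird: 2
  pull run: 2
  run bird: 2
  run pull: 2
  … (2 more repeated)
10 duplicate windows → 42 − 10 = 32 distinct.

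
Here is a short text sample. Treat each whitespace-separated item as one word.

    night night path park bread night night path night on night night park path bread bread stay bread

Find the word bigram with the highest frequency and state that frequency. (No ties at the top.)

Bigram frequencies (highest first):
  night night: 3
  night path: 2
  path park: 1
  park bread: 1
  bread night: 1
  path night: 1
  … (8 more, each ≤ 1)

"night night", 3 times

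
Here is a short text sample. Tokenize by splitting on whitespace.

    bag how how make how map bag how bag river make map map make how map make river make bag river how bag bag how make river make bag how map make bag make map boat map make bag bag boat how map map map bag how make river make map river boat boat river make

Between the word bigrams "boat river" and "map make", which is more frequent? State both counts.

"boat river": 1 occurrence
"map make": 4 occurrences

"map make" (4 vs 1)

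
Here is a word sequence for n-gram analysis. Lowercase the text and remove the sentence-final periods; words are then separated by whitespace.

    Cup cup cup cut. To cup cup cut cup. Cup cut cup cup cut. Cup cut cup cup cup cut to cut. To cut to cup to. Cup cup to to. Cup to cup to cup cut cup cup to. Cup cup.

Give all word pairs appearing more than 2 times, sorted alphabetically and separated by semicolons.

cup cup; cup cut; cup to; cut cup; cut to; to cup

Bigram counts meeting the condition (more than 2 times):
  cup cup: 10
  cup cut: 7
  cup to: 5
  cut cup: 5
  cut to: 4
  to cup: 7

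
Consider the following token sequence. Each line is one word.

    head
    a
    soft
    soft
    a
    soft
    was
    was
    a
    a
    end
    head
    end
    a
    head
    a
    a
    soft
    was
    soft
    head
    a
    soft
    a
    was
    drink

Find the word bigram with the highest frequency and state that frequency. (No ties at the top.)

"a soft", 4 times

Bigram frequencies (highest first):
  a soft: 4
  head a: 3
  soft a: 2
  soft was: 2
  a a: 2
  soft soft: 1
  … (11 more, each ≤ 1)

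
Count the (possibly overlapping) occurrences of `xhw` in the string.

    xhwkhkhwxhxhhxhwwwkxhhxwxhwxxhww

Sliding a length-3 window over the 32 characters (30 positions):
  position 1–3: xhw
  position 14–16: xhw
  position 25–27: xhw
  position 29–31: xhw

4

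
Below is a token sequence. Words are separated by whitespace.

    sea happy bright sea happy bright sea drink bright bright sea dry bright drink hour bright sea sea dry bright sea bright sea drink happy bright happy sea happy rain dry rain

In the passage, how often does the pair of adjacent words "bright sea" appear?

6

Scanning the 31 overlapping bigram windows for "bright sea":
  position 3–4: bright sea
  position 6–7: bright sea
  position 10–11: bright sea
  position 16–17: bright sea
  position 20–21: bright sea
  position 22–23: bright sea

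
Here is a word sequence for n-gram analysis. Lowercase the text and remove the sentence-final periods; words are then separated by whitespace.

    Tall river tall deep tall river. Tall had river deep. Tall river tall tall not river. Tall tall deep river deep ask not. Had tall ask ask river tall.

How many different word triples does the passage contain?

23

29 tokens → 27 trigram windows in total.
Repeated trigrams (each contributes count−1 duplicates):
  tall river tall: 3
  deep tall river: 2
  river tall tall: 2
4 duplicate windows → 27 − 4 = 23 distinct.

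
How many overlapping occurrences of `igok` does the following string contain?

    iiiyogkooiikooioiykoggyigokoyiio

Sliding a length-4 window over the 32 characters (29 positions):
  position 24–27: igok

1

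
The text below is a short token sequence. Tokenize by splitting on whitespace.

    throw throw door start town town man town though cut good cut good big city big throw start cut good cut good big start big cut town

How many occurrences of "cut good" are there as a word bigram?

4

Scanning the 26 overlapping bigram windows for "cut good":
  position 10–11: cut good
  position 12–13: cut good
  position 19–20: cut good
  position 21–22: cut good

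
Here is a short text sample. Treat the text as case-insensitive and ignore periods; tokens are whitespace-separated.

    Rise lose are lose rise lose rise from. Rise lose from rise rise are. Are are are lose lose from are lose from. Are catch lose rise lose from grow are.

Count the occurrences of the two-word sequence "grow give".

Scanning the 30 overlapping bigram windows for "grow give":
  (none found)

0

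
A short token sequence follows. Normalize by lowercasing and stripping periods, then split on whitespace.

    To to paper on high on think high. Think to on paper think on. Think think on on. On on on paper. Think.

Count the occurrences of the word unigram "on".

Scanning the 23 tokens for "on":
  position 4: on
  position 6: on
  position 11: on
  position 14: on
  position 17: on
  position 18: on
  position 19: on
  position 20: on
  position 21: on

9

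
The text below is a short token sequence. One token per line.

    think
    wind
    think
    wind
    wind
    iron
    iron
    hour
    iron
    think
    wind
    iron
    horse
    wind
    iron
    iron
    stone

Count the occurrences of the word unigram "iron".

Scanning the 17 tokens for "iron":
  position 6: iron
  position 7: iron
  position 9: iron
  position 12: iron
  position 15: iron
  position 16: iron

6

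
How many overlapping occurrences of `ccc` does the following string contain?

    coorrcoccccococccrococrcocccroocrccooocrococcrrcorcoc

4

Sliding a length-3 window over the 53 characters (51 positions):
  position 8–10: ccc
  position 9–11: ccc
  position 15–17: ccc
  position 26–28: ccc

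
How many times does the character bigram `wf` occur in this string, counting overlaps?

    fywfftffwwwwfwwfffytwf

Sliding a length-2 window over the 22 characters (21 positions):
  position 3–4: wf
  position 12–13: wf
  position 15–16: wf
  position 21–22: wf

4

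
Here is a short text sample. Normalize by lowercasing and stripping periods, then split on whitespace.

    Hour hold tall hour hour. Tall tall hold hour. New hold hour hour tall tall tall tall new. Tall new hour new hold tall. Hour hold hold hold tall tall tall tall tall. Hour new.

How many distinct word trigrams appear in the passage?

25

35 tokens → 33 trigram windows in total.
Repeated trigrams (each contributes count−1 duplicates):
  tall tall tall: 5
  hold tall hour: 2
  hour hour tall: 2
  hour new hold: 2
  hour tall tall: 2
8 duplicate windows → 33 − 8 = 25 distinct.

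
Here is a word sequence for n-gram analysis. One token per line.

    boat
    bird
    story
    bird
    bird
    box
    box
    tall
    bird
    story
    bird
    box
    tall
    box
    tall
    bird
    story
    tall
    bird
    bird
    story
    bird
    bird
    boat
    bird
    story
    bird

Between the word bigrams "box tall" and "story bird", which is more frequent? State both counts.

"box tall": 3 occurrences
"story bird": 4 occurrences

"story bird" (4 vs 3)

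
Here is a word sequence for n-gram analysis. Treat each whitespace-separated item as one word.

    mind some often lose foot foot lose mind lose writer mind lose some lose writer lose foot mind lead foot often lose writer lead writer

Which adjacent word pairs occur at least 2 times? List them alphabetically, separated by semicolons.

lose foot; lose writer; mind lose; often lose

Bigram counts meeting the condition (at least 2 times):
  lose foot: 2
  lose writer: 3
  mind lose: 2
  often lose: 2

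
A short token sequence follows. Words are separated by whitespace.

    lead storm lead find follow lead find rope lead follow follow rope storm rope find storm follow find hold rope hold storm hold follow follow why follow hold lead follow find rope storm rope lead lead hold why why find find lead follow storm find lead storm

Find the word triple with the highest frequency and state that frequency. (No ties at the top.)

"rope storm rope", 2 times

Trigram frequencies (highest first):
  rope storm rope: 2
  lead storm lead: 1
  storm lead find: 1
  lead find follow: 1
  find follow lead: 1
  follow lead find: 1
  … (38 more, each ≤ 1)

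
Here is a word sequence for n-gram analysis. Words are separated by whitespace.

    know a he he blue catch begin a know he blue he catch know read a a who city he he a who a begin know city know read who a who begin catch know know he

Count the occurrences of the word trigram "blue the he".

0

Scanning the 35 overlapping trigram windows for "blue the he":
  (none found)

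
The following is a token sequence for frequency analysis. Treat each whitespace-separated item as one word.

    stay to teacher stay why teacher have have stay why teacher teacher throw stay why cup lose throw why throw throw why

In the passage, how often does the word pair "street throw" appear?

0

Scanning the 21 overlapping bigram windows for "street throw":
  (none found)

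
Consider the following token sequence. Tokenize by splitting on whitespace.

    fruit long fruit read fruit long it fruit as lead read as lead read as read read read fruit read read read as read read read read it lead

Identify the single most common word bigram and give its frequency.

Bigram frequencies (highest first):
  read read: 7
  read as: 3
  fruit long: 2
  fruit read: 2
  read fruit: 2
  as lead: 2
  … (8 more, each ≤ 2)

"read read", 7 times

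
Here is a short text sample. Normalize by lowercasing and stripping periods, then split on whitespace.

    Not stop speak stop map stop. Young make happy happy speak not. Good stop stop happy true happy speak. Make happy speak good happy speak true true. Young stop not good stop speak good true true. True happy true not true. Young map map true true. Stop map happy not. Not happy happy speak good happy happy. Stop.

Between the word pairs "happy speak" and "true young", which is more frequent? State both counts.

"happy speak": 5 occurrences
"true young": 2 occurrences

"happy speak" (5 vs 2)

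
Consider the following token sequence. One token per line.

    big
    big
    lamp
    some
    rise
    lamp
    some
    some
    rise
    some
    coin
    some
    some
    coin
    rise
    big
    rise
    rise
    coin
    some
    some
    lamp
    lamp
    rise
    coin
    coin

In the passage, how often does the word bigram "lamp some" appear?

2

Scanning the 25 overlapping bigram windows for "lamp some":
  position 3–4: lamp some
  position 6–7: lamp some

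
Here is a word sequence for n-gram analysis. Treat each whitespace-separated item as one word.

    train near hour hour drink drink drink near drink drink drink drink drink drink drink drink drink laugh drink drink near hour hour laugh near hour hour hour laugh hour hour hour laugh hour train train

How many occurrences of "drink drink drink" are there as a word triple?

8

Scanning the 34 overlapping trigram windows for "drink drink drink":
  position 5–7: drink drink drink
  position 9–11: drink drink drink
  position 10–12: drink drink drink
  position 11–13: drink drink drink
  position 12–14: drink drink drink
  position 13–15: drink drink drink
  position 14–16: drink drink drink
  position 15–17: drink drink drink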